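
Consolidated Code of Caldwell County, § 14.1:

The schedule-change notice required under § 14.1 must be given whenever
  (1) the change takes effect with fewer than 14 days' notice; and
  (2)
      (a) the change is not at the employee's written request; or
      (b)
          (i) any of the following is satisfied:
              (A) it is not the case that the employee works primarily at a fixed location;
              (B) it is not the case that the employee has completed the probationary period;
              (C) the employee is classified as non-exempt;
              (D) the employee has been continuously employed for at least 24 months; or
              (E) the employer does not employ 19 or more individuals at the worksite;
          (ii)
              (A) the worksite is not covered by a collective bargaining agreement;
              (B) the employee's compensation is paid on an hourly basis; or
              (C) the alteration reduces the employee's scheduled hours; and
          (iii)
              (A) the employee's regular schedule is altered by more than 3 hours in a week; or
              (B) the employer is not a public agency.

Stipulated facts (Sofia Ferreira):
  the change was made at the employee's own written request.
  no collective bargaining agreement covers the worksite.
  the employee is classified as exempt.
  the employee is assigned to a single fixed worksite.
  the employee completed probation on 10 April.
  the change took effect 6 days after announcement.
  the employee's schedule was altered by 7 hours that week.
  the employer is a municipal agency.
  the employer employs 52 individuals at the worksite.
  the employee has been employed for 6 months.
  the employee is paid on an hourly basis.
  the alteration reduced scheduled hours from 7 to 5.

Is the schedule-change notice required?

No — not required.

(1) < 14 days' notice — satisfied.
(a) not employee-requested — not met.
(A) not (fixed location) — fails.
(B) not (past probation) — not met.
(C) non-exempt — not satisfied.
(D) tenure ≥ 24 mo. — not satisfied.
(E) not (≥ 19 at site) — fails.
(i): F OR F OR F OR F OR F → false.
(A) no CBA — met.
(B) hourly-paid — satisfied.
(C) hours reduced — satisfied.
(ii) = T OR T OR T = true.
(A) schedule shift > 3h — met.
(B) not (public agency) — not met.
(iii): T OR F → true.
So (b) is not satisfied (F AND T AND T).
(2) = F OR F = false.
Overall: T AND F → false.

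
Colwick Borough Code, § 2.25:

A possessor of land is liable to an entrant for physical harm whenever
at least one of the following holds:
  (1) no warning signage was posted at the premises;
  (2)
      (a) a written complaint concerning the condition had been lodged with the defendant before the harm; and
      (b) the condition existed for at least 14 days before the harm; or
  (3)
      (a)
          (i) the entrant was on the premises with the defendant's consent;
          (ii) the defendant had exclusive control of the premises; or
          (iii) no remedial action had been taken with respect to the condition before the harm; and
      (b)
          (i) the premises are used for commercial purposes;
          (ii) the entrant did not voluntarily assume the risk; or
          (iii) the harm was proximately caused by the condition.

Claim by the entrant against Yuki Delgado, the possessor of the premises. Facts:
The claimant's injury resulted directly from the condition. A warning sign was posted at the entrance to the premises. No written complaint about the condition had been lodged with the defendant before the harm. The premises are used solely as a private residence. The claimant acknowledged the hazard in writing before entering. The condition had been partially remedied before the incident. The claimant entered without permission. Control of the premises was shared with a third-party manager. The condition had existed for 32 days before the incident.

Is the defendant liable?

(1) no signage posted — fails.
(a) complaint lodged — not met.
(b) condition ≥14 days old — met.
So (2) is not satisfied (F AND T).
(i) consent to enter — fails.
(ii) exclusive control — not met.
(iii) no remedial action — not met.
So (a) is not satisfied (F OR F OR F).
(i) commercial use — not met.
(ii) no assumed risk — not met.
(iii) proximate cause — holds.
(b): F OR F OR T → true.
So (3) is not satisfied (F AND T).
Overall = F OR F OR F = false.

No — not liable.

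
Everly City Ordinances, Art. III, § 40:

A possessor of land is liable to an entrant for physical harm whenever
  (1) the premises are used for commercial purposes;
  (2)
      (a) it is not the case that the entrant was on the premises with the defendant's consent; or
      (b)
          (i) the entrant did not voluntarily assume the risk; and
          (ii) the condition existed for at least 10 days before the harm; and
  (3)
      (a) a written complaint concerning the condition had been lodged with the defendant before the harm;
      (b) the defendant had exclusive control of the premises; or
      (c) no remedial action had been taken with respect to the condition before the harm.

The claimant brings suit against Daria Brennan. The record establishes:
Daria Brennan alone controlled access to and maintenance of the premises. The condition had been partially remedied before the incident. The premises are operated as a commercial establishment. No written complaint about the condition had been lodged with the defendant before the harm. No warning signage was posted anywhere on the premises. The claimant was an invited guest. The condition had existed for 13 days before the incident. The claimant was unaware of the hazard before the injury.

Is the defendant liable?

(1) commercial use — satisfied.
(a) not (consent to enter) — not met.
(i) no assumed risk — met.
(ii) condition ≥10 days old — met.
(b) = T AND T = true.
(2): F OR T → true.
(a) complaint lodged — not satisfied.
(b) exclusive control — satisfied.
(c) no remedial action — not met.
(3) = F OR T OR F = true.
Overall = T AND T AND T = true.

Yes — liable.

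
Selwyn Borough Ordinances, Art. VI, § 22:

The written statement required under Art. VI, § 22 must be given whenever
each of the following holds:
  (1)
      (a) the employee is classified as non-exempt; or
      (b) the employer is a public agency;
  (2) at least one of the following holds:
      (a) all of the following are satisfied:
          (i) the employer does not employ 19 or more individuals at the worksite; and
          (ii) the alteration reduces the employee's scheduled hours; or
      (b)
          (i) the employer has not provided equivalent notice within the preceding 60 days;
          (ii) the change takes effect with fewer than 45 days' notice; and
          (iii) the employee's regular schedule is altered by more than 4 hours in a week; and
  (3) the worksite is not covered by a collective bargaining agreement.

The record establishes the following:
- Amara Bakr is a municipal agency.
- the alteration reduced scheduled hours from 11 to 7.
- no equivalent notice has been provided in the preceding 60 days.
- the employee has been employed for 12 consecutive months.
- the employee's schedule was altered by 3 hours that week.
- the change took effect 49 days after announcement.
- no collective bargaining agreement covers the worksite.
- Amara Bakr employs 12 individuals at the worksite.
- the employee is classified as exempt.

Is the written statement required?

Yes — required.

(a) non-exempt — not met.
(b) public agency — satisfied.
So (1) is satisfied (F OR T).
(i) not (≥ 19 at site) — met.
(ii) hours reduced — met.
(a) = T AND T = true.
(i) no recent notice — met.
(ii) < 45 days' notice — not satisfied.
(iii) schedule shift > 4h — not satisfied.
So (b) is not satisfied (T AND F AND F).
So (2) is satisfied (T OR F).
(3) no CBA — holds.
So Overall is satisfied (T AND T AND T).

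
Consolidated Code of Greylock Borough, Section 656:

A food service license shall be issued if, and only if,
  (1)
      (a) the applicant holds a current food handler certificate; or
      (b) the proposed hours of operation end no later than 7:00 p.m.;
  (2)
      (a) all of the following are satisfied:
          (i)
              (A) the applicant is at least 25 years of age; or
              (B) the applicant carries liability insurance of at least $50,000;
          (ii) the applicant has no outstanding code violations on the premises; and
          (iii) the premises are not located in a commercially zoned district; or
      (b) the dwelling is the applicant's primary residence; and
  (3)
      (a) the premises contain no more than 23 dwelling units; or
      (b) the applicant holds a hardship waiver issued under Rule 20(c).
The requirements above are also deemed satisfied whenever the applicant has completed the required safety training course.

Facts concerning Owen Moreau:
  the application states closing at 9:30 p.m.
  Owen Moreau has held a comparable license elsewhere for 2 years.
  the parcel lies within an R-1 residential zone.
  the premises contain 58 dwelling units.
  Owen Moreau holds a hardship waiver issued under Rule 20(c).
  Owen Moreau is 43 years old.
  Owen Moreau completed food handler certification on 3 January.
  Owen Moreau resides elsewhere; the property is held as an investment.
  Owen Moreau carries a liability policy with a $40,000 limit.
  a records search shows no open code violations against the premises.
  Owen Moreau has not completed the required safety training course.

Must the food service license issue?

Yes — granted.

(a) food handler cert. — holds.
(b) closes by 7 p.m. — fails.
(1) = T OR F = true.
(A) age ≥ 25 — met.
(B) insurance ≥ $50,000 — not met.
(i): T OR F → true.
(ii) no code violations — satisfied.
(iii) not (commercially zoned) — met.
(a) = T AND T AND T = true.
(b) primary residence — not satisfied.
So (2) is satisfied (T OR F).
(a) ≤ 23 units — fails.
(b) hardship waiver — satisfied.
(3): F OR T → true.
So Overall is satisfied (T AND T AND T).
Exception (safety training) — not satisfied.
Result: main true OR exception false → true.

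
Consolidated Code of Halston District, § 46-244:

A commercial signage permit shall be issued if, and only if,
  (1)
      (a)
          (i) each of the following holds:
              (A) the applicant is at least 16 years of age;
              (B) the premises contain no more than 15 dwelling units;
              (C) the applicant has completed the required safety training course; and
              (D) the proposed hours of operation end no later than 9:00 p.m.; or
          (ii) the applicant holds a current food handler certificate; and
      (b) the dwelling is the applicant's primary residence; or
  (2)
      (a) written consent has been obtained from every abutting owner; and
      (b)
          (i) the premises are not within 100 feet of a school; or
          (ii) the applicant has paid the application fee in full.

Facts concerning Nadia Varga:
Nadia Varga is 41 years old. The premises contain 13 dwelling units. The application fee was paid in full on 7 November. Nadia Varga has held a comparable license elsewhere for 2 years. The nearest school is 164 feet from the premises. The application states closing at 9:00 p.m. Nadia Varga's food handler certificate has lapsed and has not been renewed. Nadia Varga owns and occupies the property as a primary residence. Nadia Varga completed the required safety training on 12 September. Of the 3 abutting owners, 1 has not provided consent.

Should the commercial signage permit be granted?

Yes — granted.

(A) age ≥ 16 — holds.
(B) ≤ 15 units — met.
(C) safety training — satisfied.
(D) closes by 9 p.m. — satisfied.
(i) = T AND T AND T AND T = true.
(ii) food handler cert. — not satisfied.
So (a) is satisfied (T OR F).
(b) primary residence — satisfied.
So (1) is satisfied (T AND T).
(a) all abutters consent — fails.
(i) ≥100 ft from school — satisfied.
(ii) fee paid — satisfied.
(b) = T OR T = true.
So (2) is not satisfied (F AND T).
Overall = T OR F = true.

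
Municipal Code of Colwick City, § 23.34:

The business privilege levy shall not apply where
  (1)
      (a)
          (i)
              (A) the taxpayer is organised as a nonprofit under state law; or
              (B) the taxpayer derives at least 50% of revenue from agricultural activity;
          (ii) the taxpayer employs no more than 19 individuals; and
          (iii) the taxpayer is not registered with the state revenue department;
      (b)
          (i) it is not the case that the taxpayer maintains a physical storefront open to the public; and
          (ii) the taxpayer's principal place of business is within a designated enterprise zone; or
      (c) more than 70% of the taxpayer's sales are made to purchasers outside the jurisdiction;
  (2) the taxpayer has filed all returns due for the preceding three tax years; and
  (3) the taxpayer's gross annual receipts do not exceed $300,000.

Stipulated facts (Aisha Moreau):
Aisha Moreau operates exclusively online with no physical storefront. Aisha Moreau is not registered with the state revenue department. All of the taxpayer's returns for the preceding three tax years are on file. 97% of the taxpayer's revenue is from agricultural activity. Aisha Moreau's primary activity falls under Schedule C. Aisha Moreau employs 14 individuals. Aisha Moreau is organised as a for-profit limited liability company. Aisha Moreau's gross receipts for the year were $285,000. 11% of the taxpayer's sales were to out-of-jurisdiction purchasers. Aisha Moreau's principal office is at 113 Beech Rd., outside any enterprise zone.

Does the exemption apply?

(A) nonprofit — fails.
(B) ≥50% agricultural — met.
(i) = F OR T = true.
(ii) ≤ 19 employees — holds.
(iii) not (state-registered) — holds.
(a): T AND T AND T → true.
(i) not (has storefront) — holds.
(ii) in enterprise zone — not met.
So (b) is not satisfied (T AND F).
(c) >70% out-of-jur. sales — fails.
(1): T OR F OR F → true.
(2) returns current — met.
(3) receipts ≤ $300,000 — met.
Overall = T AND T AND T = true.

Yes — exempt.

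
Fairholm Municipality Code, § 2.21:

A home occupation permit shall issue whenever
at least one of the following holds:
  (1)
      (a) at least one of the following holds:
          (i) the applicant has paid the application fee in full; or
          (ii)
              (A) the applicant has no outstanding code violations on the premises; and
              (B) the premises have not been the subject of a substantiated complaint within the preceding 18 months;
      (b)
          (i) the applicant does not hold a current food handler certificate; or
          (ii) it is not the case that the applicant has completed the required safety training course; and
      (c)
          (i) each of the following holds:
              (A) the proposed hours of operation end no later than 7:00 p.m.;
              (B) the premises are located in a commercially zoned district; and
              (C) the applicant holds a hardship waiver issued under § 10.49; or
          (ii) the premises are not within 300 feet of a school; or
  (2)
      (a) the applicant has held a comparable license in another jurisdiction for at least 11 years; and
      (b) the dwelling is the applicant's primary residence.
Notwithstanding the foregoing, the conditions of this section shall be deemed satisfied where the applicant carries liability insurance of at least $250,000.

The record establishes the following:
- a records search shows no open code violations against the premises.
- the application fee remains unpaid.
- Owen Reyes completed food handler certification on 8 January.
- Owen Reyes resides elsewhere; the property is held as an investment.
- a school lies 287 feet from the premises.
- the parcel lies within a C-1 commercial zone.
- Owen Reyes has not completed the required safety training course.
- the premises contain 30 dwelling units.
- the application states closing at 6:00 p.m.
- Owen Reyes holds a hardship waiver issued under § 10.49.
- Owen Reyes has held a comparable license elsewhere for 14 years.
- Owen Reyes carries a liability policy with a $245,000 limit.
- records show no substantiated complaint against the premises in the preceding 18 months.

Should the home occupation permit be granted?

Yes — granted.

(i) fee paid — fails.
(A) no code violations — satisfied.
(B) no complaint in 18 mo. — met.
(ii) = T AND T = true.
So (a) is satisfied (F OR T).
(i) not (food handler cert.) — not satisfied.
(ii) not (safety training) — met.
(b): F OR T → true.
(A) closes by 7 p.m. — holds.
(B) commercially zoned — holds.
(C) hardship waiver — holds.
(i) = T AND T AND T = true.
(ii) ≥300 ft from school — not satisfied.
(c) = T OR F = true.
(1): T AND T AND T → true.
(a) prior license ≥ 11 yr — satisfied.
(b) primary residence — not satisfied.
(2) = T AND F = false.
So Overall is satisfied (T OR F).
Exception (insurance ≥ $250,000) — not satisfied.
Result: main true OR exception false → true.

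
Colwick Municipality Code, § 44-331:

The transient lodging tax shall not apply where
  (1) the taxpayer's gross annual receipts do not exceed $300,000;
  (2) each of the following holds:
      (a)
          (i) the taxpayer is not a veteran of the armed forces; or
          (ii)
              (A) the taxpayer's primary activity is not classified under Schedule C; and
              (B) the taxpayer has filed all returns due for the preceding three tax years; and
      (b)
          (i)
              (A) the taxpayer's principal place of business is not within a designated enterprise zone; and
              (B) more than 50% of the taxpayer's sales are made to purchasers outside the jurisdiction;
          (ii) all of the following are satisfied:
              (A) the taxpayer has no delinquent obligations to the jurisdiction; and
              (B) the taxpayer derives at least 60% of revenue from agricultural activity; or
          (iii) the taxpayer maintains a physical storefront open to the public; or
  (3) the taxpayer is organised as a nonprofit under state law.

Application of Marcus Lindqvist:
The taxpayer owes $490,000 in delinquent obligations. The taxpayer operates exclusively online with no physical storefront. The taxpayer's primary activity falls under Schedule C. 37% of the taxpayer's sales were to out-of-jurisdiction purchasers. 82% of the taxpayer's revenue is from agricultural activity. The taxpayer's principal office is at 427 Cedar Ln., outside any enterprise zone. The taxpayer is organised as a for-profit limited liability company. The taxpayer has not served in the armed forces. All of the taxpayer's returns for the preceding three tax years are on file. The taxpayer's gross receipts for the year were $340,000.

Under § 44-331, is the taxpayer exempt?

(1) receipts ≤ $300,000 — not satisfied.
(i) not (veteran) — satisfied.
(A) not (Schedule C activity) — not met.
(B) returns current — satisfied.
(ii) = F AND T = false.
So (a) is satisfied (T OR F).
(A) not (in enterprise zone) — holds.
(B) >50% out-of-jur. sales — not met.
(i): T AND F → false.
(A) no delinquency — not met.
(B) ≥60% agricultural — met.
(ii): F AND T → false.
(iii) has storefront — not satisfied.
(b): F OR F OR F → false.
(2) = T AND F = false.
(3) nonprofit — not satisfied.
Overall: F OR F OR F → false.

No — not exempt.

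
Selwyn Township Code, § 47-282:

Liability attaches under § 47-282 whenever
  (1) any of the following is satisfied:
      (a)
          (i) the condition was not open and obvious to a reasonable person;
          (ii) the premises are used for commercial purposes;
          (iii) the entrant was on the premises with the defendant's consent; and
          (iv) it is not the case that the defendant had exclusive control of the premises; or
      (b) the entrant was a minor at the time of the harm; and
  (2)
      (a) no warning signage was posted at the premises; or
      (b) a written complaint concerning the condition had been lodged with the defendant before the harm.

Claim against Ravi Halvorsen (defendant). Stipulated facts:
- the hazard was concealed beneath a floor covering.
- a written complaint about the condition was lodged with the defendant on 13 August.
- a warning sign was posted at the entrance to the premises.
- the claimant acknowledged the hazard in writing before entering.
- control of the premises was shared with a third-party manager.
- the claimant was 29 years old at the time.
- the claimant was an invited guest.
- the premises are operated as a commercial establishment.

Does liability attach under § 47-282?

(i) not open/obvious — holds.
(ii) commercial use — holds.
(iii) consent to enter — met.
(iv) not (exclusive control) — satisfied.
(a) = T AND T AND T AND T = true.
(b) entrant a minor — not satisfied.
So (1) is satisfied (T OR F).
(a) no signage posted — not satisfied.
(b) complaint lodged — met.
(2) = F OR T = true.
Overall: T AND T → true.

Yes — liable.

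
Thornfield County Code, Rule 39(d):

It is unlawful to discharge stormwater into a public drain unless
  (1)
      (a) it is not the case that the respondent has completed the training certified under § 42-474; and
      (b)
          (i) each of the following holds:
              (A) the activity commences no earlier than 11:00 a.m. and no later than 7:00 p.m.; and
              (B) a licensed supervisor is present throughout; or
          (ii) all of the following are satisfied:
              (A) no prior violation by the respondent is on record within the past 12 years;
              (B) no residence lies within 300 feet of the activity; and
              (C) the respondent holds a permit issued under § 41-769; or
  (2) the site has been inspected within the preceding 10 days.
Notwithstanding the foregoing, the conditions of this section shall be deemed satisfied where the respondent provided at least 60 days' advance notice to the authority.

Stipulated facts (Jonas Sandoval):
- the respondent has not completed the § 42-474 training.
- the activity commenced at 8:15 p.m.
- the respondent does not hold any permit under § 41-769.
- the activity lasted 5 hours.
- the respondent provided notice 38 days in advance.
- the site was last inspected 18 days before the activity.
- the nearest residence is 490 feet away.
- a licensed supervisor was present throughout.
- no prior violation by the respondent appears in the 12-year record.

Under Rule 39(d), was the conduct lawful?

No — unlawful.

(a) not (training certified) — holds.
(A) start within hours — not met.
(B) supervisor present — holds.
(i) = F AND T = false.
(A) no prior violation — holds.
(B) no residence in 300 ft — met.
(C) holds permit — not satisfied.
(ii): T AND T AND F → false.
(b): F OR F → false.
(1) = T AND F = false.
(2) site inspected — fails.
Overall: F OR F → false.
Exception (≥60 days' notice) — not satisfied.
Result: main false OR exception false → false.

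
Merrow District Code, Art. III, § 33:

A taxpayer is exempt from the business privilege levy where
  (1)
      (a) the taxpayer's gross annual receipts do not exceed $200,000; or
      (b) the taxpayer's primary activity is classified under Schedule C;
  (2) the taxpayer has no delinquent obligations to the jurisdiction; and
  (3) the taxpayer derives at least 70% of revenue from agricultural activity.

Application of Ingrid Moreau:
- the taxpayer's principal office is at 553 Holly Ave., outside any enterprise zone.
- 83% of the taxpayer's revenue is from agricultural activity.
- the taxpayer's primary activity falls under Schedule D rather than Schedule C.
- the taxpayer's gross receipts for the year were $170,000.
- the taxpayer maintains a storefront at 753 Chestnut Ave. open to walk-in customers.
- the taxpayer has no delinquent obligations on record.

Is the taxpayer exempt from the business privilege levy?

(a) receipts ≤ $200,000 — satisfied.
(b) Schedule C activity — fails.
(1) = T OR F = true.
(2) no delinquency — holds.
(3) ≥70% agricultural — met.
Overall = T AND T AND T = true.

Yes — exempt.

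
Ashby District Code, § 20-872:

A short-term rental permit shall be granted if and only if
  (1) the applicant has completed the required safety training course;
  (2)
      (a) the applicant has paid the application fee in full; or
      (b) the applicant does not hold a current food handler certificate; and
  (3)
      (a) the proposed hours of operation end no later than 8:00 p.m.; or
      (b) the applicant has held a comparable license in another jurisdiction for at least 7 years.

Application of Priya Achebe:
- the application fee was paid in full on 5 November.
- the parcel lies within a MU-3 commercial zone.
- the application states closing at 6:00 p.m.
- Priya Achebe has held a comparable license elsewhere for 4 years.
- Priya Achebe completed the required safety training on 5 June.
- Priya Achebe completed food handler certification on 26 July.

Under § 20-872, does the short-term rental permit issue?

(1) safety training — met.
(a) fee paid — met.
(b) not (food handler cert.) — not satisfied.
(2): T OR F → true.
(a) closes by 8 p.m. — met.
(b) prior license ≥ 7 yr — not satisfied.
So (3) is satisfied (T OR F).
Overall = T AND T AND T = true.

Yes — granted.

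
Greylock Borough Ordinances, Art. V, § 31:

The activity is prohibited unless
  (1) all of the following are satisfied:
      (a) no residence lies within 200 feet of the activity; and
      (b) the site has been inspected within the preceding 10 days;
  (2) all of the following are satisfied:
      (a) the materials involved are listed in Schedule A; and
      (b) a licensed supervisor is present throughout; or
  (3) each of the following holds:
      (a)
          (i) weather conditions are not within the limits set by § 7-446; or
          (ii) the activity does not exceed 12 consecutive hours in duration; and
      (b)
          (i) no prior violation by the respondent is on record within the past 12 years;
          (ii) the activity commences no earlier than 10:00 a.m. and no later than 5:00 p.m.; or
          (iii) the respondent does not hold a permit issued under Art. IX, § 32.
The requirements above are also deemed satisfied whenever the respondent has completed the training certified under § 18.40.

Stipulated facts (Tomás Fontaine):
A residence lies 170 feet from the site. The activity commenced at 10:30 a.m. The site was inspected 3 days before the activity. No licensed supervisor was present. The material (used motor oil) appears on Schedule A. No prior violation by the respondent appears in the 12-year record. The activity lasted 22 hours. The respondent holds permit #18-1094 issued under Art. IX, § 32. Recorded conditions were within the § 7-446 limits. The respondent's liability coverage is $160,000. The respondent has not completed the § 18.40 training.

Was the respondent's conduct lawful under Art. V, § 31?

No — unlawful.

(a) no residence in 200 ft — fails.
(b) site inspected — met.
So (1) is not satisfied (F AND T).
(a) Schedule A material — holds.
(b) supervisor present — not satisfied.
So (2) is not satisfied (T AND F).
(i) not (weather ok) — fails.
(ii) ≤ 12 hrs duration — not satisfied.
(a) = F OR F = false.
(i) no prior violation — holds.
(ii) start within hours — met.
(iii) not (holds permit) — not satisfied.
(b) = T OR T OR F = true.
(3): F AND T → false.
Overall: F OR F OR F → false.
Exception (training certified) — not satisfied.
Result: main false OR exception false → false.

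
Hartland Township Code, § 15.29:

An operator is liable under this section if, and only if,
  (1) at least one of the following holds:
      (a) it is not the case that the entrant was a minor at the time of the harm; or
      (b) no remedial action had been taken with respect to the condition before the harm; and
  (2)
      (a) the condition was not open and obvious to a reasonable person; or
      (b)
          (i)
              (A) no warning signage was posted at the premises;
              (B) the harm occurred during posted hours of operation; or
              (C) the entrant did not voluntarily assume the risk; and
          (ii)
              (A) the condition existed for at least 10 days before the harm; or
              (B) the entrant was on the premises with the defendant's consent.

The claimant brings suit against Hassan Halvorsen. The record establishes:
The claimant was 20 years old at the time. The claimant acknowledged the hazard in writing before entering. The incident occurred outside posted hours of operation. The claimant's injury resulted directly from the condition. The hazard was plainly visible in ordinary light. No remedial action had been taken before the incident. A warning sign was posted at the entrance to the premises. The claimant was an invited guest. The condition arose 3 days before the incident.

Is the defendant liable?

(a) not (entrant a minor) — met.
(b) no remedial action — satisfied.
So (1) is satisfied (T OR T).
(a) not open/obvious — not satisfied.
(A) no signage posted — not met.
(B) during posted hours — not met.
(C) no assumed risk — not met.
(i): F OR F OR F → false.
(A) condition ≥10 days old — not satisfied.
(B) consent to enter — holds.
(ii) = F OR T = true.
(b): F AND T → false.
So (2) is not satisfied (F OR F).
Overall: T AND F → false.

No — not liable.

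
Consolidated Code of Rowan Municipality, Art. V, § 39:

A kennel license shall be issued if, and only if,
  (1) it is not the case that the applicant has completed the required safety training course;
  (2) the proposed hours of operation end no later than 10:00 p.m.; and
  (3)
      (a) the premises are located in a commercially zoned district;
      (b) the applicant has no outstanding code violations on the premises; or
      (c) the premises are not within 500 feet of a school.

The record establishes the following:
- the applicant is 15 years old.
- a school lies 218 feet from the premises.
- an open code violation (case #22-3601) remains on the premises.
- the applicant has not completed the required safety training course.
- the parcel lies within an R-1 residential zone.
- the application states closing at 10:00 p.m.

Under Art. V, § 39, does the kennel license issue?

No — denied.

(1) not (safety training) — met.
(2) closes by 10 p.m. — holds.
(a) commercially zoned — not satisfied.
(b) no code violations — fails.
(c) ≥500 ft from school — fails.
So (3) is not satisfied (F OR F OR F).
Overall = T AND T AND F = false.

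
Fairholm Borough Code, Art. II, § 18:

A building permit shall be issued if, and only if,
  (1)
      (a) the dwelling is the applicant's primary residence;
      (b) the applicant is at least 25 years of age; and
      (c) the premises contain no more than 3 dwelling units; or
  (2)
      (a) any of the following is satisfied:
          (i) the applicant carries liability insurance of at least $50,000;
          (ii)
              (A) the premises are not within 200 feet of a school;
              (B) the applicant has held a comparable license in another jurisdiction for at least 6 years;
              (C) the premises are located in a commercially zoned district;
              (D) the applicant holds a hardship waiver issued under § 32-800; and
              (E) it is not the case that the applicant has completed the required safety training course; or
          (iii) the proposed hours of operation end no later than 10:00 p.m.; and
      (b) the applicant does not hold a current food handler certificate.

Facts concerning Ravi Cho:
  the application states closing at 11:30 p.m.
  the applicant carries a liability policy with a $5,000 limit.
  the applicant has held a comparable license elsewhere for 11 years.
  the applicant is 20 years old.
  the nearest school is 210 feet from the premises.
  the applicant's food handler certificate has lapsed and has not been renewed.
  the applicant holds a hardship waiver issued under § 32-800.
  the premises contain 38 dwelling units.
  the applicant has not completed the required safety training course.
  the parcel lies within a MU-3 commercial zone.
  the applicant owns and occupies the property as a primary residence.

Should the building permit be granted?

(a) primary residence — satisfied.
(b) age ≥ 25 — not met.
(c) ≤ 3 units — not satisfied.
(1) = T AND F AND F = false.
(i) insurance ≥ $50,000 — fails.
(A) ≥200 ft from school — holds.
(B) prior license ≥ 6 yr — met.
(C) commercially zoned — satisfied.
(D) hardship waiver — satisfied.
(E) not (safety training) — satisfied.
So (ii) is satisfied (T AND T AND T AND T AND T).
(iii) closes by 10 p.m. — fails.
(a): F OR T OR F → true.
(b) not (food handler cert.) — holds.
(2) = T AND T = true.
So Overall is satisfied (F OR T).

Yes — granted.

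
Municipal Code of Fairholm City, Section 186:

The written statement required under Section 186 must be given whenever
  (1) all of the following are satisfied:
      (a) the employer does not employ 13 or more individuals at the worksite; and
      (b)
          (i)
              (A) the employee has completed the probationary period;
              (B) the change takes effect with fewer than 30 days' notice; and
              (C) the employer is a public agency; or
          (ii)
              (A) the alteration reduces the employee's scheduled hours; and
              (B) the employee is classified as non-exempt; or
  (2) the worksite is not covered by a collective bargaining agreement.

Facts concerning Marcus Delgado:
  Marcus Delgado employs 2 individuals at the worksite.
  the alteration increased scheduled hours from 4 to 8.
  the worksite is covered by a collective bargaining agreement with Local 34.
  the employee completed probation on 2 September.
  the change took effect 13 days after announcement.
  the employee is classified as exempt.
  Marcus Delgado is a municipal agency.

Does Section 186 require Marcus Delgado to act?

(a) not (≥ 13 at site) — holds.
(A) past probation — met.
(B) < 30 days' notice — satisfied.
(C) public agency — met.
So (i) is satisfied (T AND T AND T).
(A) hours reduced — not met.
(B) non-exempt — not met.
(ii): F AND F → false.
(b): T OR F → true.
(1): T AND T → true.
(2) no CBA — not met.
Overall: T OR F → true.

Yes — required.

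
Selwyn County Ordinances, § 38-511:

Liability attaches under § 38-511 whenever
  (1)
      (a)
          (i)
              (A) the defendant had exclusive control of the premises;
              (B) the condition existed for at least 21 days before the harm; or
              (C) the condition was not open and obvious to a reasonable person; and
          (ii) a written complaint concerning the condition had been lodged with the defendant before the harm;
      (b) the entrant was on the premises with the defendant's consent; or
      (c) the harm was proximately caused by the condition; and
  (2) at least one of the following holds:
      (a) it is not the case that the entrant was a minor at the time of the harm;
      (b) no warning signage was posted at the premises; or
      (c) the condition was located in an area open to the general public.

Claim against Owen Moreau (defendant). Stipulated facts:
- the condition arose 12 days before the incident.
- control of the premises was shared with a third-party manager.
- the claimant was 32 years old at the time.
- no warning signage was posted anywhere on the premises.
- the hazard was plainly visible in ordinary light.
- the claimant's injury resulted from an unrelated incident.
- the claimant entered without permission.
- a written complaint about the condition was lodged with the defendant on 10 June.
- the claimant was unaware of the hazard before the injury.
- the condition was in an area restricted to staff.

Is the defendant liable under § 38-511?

(A) exclusive control — fails.
(B) condition ≥21 days old — not met.
(C) not open/obvious — fails.
(i) = F OR F OR F = false.
(ii) complaint lodged — satisfied.
(a): F AND T → false.
(b) consent to enter — fails.
(c) proximate cause — not met.
So (1) is not satisfied (F OR F OR F).
(a) not (entrant a minor) — met.
(b) no signage posted — holds.
(c) public area — fails.
(2): T OR T OR F → true.
So Overall is not satisfied (F AND T).

No — not liable.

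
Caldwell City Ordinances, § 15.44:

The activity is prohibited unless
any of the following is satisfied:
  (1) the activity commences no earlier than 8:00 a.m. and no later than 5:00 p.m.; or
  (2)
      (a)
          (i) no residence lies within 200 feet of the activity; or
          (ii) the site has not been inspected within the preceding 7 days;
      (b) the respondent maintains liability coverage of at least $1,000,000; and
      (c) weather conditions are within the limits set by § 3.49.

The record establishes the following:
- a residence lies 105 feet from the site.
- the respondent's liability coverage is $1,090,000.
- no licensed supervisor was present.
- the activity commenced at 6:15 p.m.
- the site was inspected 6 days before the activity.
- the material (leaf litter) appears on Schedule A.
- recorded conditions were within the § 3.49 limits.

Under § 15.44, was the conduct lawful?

No — unlawful.

(1) start within hours — not satisfied.
(i) no residence in 200 ft — not met.
(ii) not (site inspected) — not met.
(a): F OR F → false.
(b) coverage ≥ $1,000,000 — met.
(c) weather ok — holds.
So (2) is not satisfied (F AND T AND T).
So Overall is not satisfied (F OR F).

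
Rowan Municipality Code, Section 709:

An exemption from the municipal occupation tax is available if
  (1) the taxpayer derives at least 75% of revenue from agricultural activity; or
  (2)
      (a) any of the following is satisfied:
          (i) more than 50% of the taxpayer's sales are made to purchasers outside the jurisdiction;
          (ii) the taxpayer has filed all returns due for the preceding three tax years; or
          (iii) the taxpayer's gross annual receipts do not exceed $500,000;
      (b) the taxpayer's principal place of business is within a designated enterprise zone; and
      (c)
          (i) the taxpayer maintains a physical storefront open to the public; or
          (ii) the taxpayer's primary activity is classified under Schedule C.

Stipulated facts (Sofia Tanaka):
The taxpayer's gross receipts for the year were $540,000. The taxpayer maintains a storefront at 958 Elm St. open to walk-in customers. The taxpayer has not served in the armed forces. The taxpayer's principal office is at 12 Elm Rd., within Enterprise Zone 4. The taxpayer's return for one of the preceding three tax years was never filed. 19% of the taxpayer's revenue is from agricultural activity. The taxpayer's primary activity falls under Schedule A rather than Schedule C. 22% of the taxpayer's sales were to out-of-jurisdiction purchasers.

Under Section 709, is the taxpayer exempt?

(1) ≥75% agricultural — not satisfied.
(i) >50% out-of-jur. sales — not met.
(ii) returns current — fails.
(iii) receipts ≤ $500,000 — not met.
(a): F OR F OR F → false.
(b) in enterprise zone — met.
(i) has storefront — satisfied.
(ii) Schedule C activity — fails.
(c) = T OR F = true.
(2): F AND T AND T → false.
Overall = F OR F = false.

No — not exempt.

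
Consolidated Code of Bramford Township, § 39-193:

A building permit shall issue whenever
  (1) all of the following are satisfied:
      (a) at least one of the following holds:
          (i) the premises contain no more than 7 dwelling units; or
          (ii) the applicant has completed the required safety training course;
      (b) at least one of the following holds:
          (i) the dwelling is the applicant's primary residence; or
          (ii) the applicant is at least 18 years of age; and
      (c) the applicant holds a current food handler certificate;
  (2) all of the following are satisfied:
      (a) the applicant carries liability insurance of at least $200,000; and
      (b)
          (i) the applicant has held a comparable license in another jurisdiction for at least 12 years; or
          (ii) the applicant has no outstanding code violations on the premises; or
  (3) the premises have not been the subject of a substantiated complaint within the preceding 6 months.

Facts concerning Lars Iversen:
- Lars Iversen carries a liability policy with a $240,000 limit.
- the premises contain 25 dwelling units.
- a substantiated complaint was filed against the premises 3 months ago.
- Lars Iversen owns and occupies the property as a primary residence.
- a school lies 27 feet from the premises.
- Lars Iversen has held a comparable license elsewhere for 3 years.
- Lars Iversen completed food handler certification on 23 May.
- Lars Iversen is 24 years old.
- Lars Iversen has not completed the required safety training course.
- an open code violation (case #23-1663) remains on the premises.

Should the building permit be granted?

(i) ≤ 7 units — not met.
(ii) safety training — not satisfied.
So (a) is not satisfied (F OR F).
(i) primary residence — holds.
(ii) age ≥ 18 — holds.
(b) = T OR T = true.
(c) food handler cert. — satisfied.
So (1) is not satisfied (F AND T AND T).
(a) insurance ≥ $200,000 — holds.
(i) prior license ≥ 12 yr — not met.
(ii) no code violations — not satisfied.
So (b) is not satisfied (F OR F).
So (2) is not satisfied (T AND F).
(3) no complaint in 6 mo. — not met.
So Overall is not satisfied (F OR F OR F).

No — denied.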